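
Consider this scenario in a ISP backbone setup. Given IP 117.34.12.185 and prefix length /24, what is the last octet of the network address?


Given: IP = 117.34.12.185, prefix = /24
Subnet mask = 255.255.255.0
Last octet of IP: 185
Last octet of mask: 0
Network last octet = 185 AND 0 = 0

0


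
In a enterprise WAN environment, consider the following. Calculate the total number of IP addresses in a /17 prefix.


Given: CIDR prefix /17
Host bits = 32 - 17 = 15
Total addresses = 2^15 = 32768

32768


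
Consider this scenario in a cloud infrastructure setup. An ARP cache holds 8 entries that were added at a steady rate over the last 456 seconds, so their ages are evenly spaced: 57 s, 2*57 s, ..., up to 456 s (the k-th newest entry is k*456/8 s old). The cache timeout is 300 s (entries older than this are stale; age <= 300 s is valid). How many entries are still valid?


Ages are k * 456/8 s for k = 1..8 (spacing = 57.0000 s).
Entry k is valid iff k * 456/8 <= 300 iff k <= 8 * 300 / 456 = 5.2632
n_valid = floor(5.2632) = 5
(n_stale = 8 - 5 = 3)

5


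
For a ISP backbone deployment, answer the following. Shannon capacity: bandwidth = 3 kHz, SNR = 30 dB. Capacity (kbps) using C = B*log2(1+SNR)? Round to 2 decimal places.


Given: B = 3 kHz, SNR = 30 dB
SNR linear = 10^(30/10) = 1000
1 + SNR = 1001
log2(1001) = 9.9672262588
C = 3 * 1000 * 9.9672262588 = 29901.6788 bps
C = 29.901679 kbps -> 29.90 kbps (2 dp)

29.90


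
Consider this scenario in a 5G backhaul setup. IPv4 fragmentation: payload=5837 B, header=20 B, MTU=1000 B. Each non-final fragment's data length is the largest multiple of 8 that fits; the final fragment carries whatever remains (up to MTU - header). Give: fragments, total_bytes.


Max data per non-final fragment = floor((MTU - header)/8)*8 = floor((1000 - 20)/8)*8 = floor(980/8)*8 = 976 B
Final fragment needs no 8-byte alignment: it can carry up to MTU - header = 980 B
Non-final fragments needed = ceil((payload - 980) / 976) = ceil(4857/976) = ceil(4.9764) = 5
Number of fragments = 5 + 1 = 6
Fragment sizes (data): 5 * 976 B + 957 B (last, 957 <= 980 OK)
Total bytes sent = payload + n_frags * header = 5837 + 6*20 = 5837 + 120 = 5957 B

6, 5957


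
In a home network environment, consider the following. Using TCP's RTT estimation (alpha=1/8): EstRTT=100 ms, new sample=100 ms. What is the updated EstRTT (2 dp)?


Given: EstRTT = 100 ms, SampleRTT = 100 ms, alpha = 1/8
New EstRTT = (1 - alpha) * EstRTT + alpha * SampleRTT
(7/8) * 100 = 87.5
(1/8) * 100 = 12.5
New EstRTT = 87.5 + 12.5 = 100 ms -> 100.00 ms (2 dp)

100.00


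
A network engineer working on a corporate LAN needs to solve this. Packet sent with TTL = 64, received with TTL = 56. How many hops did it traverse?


Given: initial TTL = 64, received TTL = 56
Hops = initial TTL - received TTL
Hops = 64 - 56 = 8

8


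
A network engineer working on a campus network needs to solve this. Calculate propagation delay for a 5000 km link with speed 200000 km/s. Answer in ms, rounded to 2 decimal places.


Given: distance = 5000 km, speed = 200000 km/s
Delay = distance / speed = 5000 / 200000 seconds
Delay in ms = 5000 * 1000 / 200000
Delay = 25.0000 ms
Rounded to 2 dp = 25.00 ms

25.00


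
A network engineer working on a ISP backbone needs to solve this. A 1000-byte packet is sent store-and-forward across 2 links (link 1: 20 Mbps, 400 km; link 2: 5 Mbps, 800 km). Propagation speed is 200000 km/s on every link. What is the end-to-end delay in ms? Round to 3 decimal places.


Packet = 1000 bytes = 8000 bits. Store-and-forward: sum (t_trans + t_prop) per link.
Link 1: t_trans = 8000/(20*10^6) s = 0.4000 ms; t_prop = 400/200000 s = 2.0000 ms; subtotal = 2.4000 ms
Link 2: t_trans = 8000/(5*10^6) s = 1.6000 ms; t_prop = 800/200000 s = 4.0000 ms; subtotal = 5.6000 ms
End-to-end = 2.4000 + 5.6000 = 8.0000 ms -> 8.000 ms (3 dp)

8.000


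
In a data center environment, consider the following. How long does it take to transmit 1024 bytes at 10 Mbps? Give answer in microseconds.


Given: packet = 1024 bytes, bandwidth = 10 Mbps
Packet in bits = 1024 * 8 = 8192 bits
Bandwidth = 10 * 10^6 = 10000000 bps
Time = 8192 / 10000000 seconds
Time in us = 8192 * 10^6 / 10000000 = 819.2

819.2


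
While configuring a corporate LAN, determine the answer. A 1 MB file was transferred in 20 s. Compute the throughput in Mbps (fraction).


Given: file = 1 MB, time = 20 s
File in Mb = 1 * 8 = 8 Mb
Throughput = 8 / 20 Mbps
Throughput = 2/5 Mbps

2/5


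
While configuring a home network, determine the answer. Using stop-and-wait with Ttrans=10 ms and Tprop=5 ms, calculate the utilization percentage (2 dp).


Given: Ttrans = 10 ms, Tprop = 5 ms
RTT = 2 * Tprop = 2 * 5 = 10 ms
U = Ttrans / (Ttrans + RTT)
U = 10 / (10 + 10)
U = 10 / 20 = 0.5
U% = 50.00%

50.00


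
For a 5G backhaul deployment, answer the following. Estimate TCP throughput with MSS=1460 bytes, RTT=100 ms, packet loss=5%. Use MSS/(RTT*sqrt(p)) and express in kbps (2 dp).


Given: MSS = 1460 bytes, RTT = 100 ms, loss = 5%
RTT in seconds = 100 / 1000 = 0.1
Loss rate = 5% = 0.05
sqrt(loss) = sqrt(0.05) = 0.223606797750
Throughput (bytes/s) = 1460 / (0.1 * 0.223606797750) = 65293.1849
Throughput (kbps) = 65293.1849 * 8 / 1000 = 522.345480 -> 522.35 kbps (2 dp)

522.35


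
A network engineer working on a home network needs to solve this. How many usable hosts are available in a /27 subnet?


Given: subnet mask /27
Host bits = 32 - 27 = 5
Total addresses = 2^5 = 32
Usable hosts = 32 - 2 (network + broadcast) = 30

30


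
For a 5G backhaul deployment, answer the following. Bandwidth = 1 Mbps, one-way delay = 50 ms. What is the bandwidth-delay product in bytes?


Given: bandwidth = 1 Mbps, delay = 50 ms
BDP in bits = 1 * 10^6 * 50 / 1000
BDP in bits = 50000
BDP in bytes = 50000 / 8 = 6250

6250


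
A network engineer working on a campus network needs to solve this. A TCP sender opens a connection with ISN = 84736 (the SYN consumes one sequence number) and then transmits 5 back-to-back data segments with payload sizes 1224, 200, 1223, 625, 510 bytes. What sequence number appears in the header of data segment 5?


The SYN occupies sequence number ISN = 84736, so the first data byte is ISN + 1 = 84737.
SEQ of data segment i = (ISN + 1) + sum of payload sizes of segments 1..i-1.
Segment 1: SEQ = 84737, payload = 1224 bytes
Segment 2: SEQ = 85961, payload = 200 bytes
Segment 3: SEQ = 86161, payload = 1223 bytes
Segment 4: SEQ = 87384, payload = 625 bytes
Segment 5: SEQ = 88009, payload = 510 bytes
SEQ of segment 5 = 84737 + 1224 + 200 + 1223 + 625 = 88009

88009


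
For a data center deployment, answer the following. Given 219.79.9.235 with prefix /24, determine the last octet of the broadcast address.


Given: IP = 219.79.9.235, prefix = /24
Host bits = 32 - 24 = 8
Network last octet = 235 AND mask = 0
Host part size = 2^8 - 1 = 255
Broadcast last octet = 0 OR 255 = 255

255


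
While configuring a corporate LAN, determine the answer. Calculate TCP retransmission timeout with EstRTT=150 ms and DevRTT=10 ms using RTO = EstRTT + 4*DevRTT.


Given: EstRTT = 150 ms, DevRTT = 10 ms
Timeout = EstRTT + 4 * DevRTT
4 * DevRTT = 4 * 10 = 40
Timeout = 150 + 40 = 190 ms

190


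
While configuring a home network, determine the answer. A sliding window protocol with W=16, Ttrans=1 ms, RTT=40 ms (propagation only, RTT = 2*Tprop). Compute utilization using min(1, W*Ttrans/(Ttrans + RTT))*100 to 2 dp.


Given: W = 16, Ttrans = 1 ms, RTT = 40 ms (= 2 * Tprop, Tprop = 20 ms)
Cycle time = Ttrans + RTT = 1 + 40 = 41 ms (first packet sent until its ACK returns)
W * Ttrans = 16 * 1 = 16 ms of sending per cycle
W * Ttrans / (Ttrans + RTT) = 16 / 41 = 0.390244
U = min(1, 0.390244) = 0.390244
U% = 39.02%

39.02


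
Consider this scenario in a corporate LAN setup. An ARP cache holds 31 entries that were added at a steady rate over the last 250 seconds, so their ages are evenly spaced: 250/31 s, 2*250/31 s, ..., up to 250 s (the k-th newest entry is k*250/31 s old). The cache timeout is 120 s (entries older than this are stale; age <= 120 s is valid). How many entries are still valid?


Ages are k * 250/31 s for k = 1..31 (spacing = 8.0645 s).
Entry k is valid iff k * 250/31 <= 120 iff k <= 31 * 120 / 250 = 14.8800
n_valid = floor(14.8800) = 14
(n_stale = 31 - 14 = 17)

14


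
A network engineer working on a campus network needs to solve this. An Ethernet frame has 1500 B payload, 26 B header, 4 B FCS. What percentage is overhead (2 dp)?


Given: payload = 1500 B, header = 26 B, trailer = 4 B
Overhead bytes = header + trailer = 26 + 4 = 30
Total frame = payload + overhead = 1500 + 30 = 1530
Overhead % = 30 / 1530 * 100 = 1.9608% -> 1.96% (2 dp)

1.96


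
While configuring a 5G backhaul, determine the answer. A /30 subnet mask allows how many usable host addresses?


Given: subnet mask /30
Host bits = 32 - 30 = 2
Total addresses = 2^2 = 4
Usable hosts = 4 - 2 (network + broadcast) = 2

2


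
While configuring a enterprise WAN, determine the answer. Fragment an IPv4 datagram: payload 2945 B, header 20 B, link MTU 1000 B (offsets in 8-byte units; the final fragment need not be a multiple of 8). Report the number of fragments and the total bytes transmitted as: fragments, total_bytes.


Max data per non-final fragment = floor((MTU - header)/8)*8 = floor((1000 - 20)/8)*8 = floor(980/8)*8 = 976 B
Final fragment needs no 8-byte alignment: it can carry up to MTU - header = 980 B
Non-final fragments needed = ceil((payload - 980) / 976) = ceil(1965/976) = ceil(2.0133) = 3
Number of fragments = 3 + 1 = 4
Fragment sizes (data): 3 * 976 B + 17 B (last, 17 <= 980 OK)
Total bytes sent = payload + n_frags * header = 2945 + 4*20 = 2945 + 80 = 3025 B

4, 3025


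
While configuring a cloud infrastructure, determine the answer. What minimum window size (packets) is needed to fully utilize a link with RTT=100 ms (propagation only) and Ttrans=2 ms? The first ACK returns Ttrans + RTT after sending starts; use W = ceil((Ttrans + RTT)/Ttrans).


Given: Ttrans = 2 ms, RTT = 100 ms (= 2 * Tprop, Tprop = 50 ms)
Time until first ACK returns = Ttrans + RTT = 2 + 100 = 102 ms
Need W * Ttrans >= Ttrans + RTT  ->  W >= (Ttrans + RTT) / Ttrans
(Ttrans + RTT) / Ttrans = 102 / 2 = 51
W_min = ceil(51) = 51

51


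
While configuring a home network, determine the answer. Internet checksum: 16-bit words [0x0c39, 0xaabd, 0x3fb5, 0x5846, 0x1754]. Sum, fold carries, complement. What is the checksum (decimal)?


Given words: [0x0c39, 0xaabd, 0x3fb5, 0x5846, 0x1754]
Step 1: Sum all words
Raw sum = 3129 + 43709 + 16309 + 22598 + 5972 = 91717
Step 2: Fold carry: (26181 + 1) = 26182
One's complement = ~26182 & 0xFFFF = 39353

39353


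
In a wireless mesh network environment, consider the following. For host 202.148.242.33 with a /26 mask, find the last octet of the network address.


Given: IP = 202.148.242.33, prefix = /26
Subnet mask = 255.255.255.192
Last octet of IP: 33
Last octet of mask: 192
Network last octet = 33 AND 192 = 0

0


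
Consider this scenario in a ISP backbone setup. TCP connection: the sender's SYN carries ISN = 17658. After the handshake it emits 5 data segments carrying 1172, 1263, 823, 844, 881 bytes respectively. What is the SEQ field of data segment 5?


The SYN occupies sequence number ISN = 17658, so the first data byte is ISN + 1 = 17659.
SEQ of data segment i = (ISN + 1) + sum of payload sizes of segments 1..i-1.
Segment 1: SEQ = 17659, payload = 1172 bytes
Segment 2: SEQ = 18831, payload = 1263 bytes
Segment 3: SEQ = 20094, payload = 823 bytes
Segment 4: SEQ = 20917, payload = 844 bytes
Segment 5: SEQ = 21761, payload = 881 bytes
SEQ of segment 5 = 17659 + 1172 + 1263 + 823 + 844 = 21761

21761


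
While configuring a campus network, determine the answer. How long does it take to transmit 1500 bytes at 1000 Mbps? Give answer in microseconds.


Given: packet = 1500 bytes, bandwidth = 1000 Mbps
Packet in bits = 1500 * 8 = 12000 bits
Bandwidth = 1000 * 10^6 = 1000000000 bps
Time = 12000 / 1000000000 seconds
Time in us = 12000 * 10^6 / 1000000000 = 12

12


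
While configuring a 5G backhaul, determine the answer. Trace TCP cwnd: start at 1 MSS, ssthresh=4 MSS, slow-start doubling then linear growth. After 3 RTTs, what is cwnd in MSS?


RTT 0: cwnd = 1 MSS (initial)
RTT 1: cwnd = 2 MSS (slow start, doubled)
RTT 2: cwnd = 4 MSS (slow start, doubled)
RTT 3: cwnd = 5 MSS (congestion avoidance, +1)

5


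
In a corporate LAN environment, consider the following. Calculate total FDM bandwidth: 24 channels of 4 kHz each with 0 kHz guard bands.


Given: 24 channels, 4 kHz each, guard = 0 kHz
Channel bandwidth = 24 * 4 = 96 kHz
Guard bands = 23 gaps * 0 kHz = 0 kHz
Total = 96 + 0 = 96 kHz

96


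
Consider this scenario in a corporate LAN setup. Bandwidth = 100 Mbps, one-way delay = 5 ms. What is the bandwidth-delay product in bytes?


Given: bandwidth = 100 Mbps, delay = 5 ms
BDP in bits = 100 * 10^6 * 5 / 1000
BDP in bits = 500000
BDP in bytes = 500000 / 8 = 62500

62500


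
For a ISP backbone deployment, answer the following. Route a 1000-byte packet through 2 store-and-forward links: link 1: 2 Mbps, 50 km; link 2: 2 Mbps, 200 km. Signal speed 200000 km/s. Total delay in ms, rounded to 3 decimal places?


Packet = 1000 bytes = 8000 bits. Store-and-forward: sum (t_trans + t_prop) per link.
Link 1: t_trans = 8000/(2*10^6) s = 4.0000 ms; t_prop = 50/200000 s = 0.2500 ms; subtotal = 4.2500 ms
Link 2: t_trans = 8000/(2*10^6) s = 4.0000 ms; t_prop = 200/200000 s = 1.0000 ms; subtotal = 5.0000 ms
End-to-end = 4.2500 + 5.0000 = 9.2500 ms -> 9.250 ms (3 dp)

9.250


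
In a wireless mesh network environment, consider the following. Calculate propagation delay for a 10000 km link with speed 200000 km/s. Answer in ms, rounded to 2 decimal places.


Given: distance = 10000 km, speed = 200000 km/s
Delay = distance / speed = 10000 / 200000 seconds
Delay in ms = 10000 * 1000 / 200000
Delay = 50.0000 ms
Rounded to 2 dp = 50.00 ms

50.00


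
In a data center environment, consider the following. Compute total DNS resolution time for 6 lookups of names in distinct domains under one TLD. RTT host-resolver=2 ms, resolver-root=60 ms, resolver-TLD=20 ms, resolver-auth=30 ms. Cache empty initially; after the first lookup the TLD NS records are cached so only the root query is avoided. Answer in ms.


Lookup 1 (cold cache): local + root + TLD + auth = 2 + 60 + 20 + 30 = 112 ms
Lookups 2..6 (TLD NS cached -> skip root; new domain -> still ask TLD and auth): local + TLD + auth = 2 + 20 + 30 = 52 ms each
Remaining 5 lookups: 5 * 52 = 260 ms
Total = 112 + 260 = 372 ms

372


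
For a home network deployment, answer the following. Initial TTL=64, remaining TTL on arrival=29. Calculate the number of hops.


Given: initial TTL = 64, received TTL = 29
Hops = initial TTL - received TTL
Hops = 64 - 29 = 35

35


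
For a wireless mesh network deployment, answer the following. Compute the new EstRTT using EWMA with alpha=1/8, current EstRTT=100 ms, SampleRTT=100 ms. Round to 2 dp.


Given: EstRTT = 100 ms, SampleRTT = 100 ms, alpha = 1/8
New EstRTT = (1 - alpha) * EstRTT + alpha * SampleRTT
(7/8) * 100 = 87.5
(1/8) * 100 = 12.5
New EstRTT = 87.5 + 12.5 = 100 ms -> 100.00 ms (2 dp)

100.00


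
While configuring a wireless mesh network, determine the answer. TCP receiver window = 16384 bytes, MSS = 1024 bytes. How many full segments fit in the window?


Given: RWND = 16384 bytes, MSS = 1024 bytes
Full segments = floor(RWND / MSS)
Full segments = floor(16384 / 1024)
Full segments = floor(16.0) = 16

16


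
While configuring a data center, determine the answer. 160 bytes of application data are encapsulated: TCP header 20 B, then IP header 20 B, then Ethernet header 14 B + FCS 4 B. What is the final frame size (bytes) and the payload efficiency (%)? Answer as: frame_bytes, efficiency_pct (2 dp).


TCP segment = 160 + 20 = 180 B
IP packet = 180 + 20 = 200 B
Ethernet frame = 200 + 14 + 4 = 218 B
Efficiency = app / frame = 160 / 218 = 0.733945 = 73.3945% -> 73.39% (2 dp)

218, 73.39


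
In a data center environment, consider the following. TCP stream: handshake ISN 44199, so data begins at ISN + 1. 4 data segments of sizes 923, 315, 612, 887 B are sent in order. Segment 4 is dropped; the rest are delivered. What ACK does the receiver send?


SYN uses sequence number 44199; first data byte = ISN + 1 = 44200.
Segment 1: SEQ = 44200, len = 923 B, covers [44200, 45122]
Segment 2: SEQ = 45123, len = 315 B, covers [45123, 45437]
Segment 3: SEQ = 45438, len = 612 B, covers [45438, 46049]
Segment 4: SEQ = 46050, len = 887 B, covers [46050, 46936] [LOST]
In-order data received: bytes [44200, 46049] (segments 1..3).
Segment 4 missing -> gap begins at byte 46050.
Cumulative ACK = next expected in-order byte = 44200 + 923 + 315 + 612 = 46050

46050


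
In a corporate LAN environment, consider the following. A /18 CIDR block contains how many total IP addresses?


Given: CIDR prefix /18
Host bits = 32 - 18 = 14
Total addresses = 2^14 = 16384

16384


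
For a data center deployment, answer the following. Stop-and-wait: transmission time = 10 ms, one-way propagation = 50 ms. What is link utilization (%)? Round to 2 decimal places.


Given: Ttrans = 10 ms, Tprop = 50 ms
RTT = 2 * Tprop = 2 * 50 = 100 ms
U = Ttrans / (Ttrans + RTT)
U = 10 / (10 + 100)
U = 10 / 110 = 0.090909
U% = 9.09%

9.09


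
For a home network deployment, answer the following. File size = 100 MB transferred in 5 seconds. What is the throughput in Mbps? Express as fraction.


Given: file = 100 MB, time = 5 s
File in Mb = 100 * 8 = 800 Mb
Throughput = 800 / 5 Mbps
Throughput = 160 Mbps

160


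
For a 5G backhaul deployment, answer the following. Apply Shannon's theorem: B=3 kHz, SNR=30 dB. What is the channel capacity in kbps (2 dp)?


Given: B = 3 kHz, SNR = 30 dB
SNR linear = 10^(30/10) = 1000
1 + SNR = 1001
log2(1001) = 9.9672262588
C = 3 * 1000 * 9.9672262588 = 29901.6788 bps
C = 29.901679 kbps -> 29.90 kbps (2 dp)

29.90


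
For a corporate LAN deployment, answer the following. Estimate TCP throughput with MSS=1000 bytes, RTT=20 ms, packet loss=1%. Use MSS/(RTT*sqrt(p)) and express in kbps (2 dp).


Given: MSS = 1000 bytes, RTT = 20 ms, loss = 1%
RTT in seconds = 20 / 1000 = 0.02
Loss rate = 1% = 0.01
sqrt(loss) = sqrt(0.01) = 0.1
Throughput (bytes/s) = 1000 / (0.02 * 0.1) = 500000.0000
Throughput (kbps) = 500000.0000 * 8 / 1000 = 4000.000000 -> 4000.00 kbps (2 dp)

4000.00


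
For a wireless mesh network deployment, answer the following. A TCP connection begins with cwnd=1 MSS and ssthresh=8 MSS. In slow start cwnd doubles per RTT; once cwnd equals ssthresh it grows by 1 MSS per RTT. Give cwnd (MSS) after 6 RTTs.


RTT 0: cwnd = 1 MSS (initial)
RTT 1: cwnd = 2 MSS (slow start, doubled)
RTT 2: cwnd = 4 MSS (slow start, doubled)
RTT 3: cwnd = 8 MSS (slow start, doubled)
RTT 4: cwnd = 9 MSS (congestion avoidance, +1)
RTT 5: cwnd = 10 MSS (congestion avoidance, +1)
RTT 6: cwnd = 11 MSS (congestion avoidance, +1)

11


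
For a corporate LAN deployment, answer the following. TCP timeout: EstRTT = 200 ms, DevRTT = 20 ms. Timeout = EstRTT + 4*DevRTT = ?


Given: EstRTT = 200 ms, DevRTT = 20 ms
Timeout = EstRTT + 4 * DevRTT
4 * DevRTT = 4 * 20 = 80
Timeout = 200 + 80 = 280 ms

280


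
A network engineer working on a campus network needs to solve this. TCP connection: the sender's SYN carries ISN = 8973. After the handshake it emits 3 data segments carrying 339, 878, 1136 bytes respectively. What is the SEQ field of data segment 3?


The SYN occupies sequence number ISN = 8973, so the first data byte is ISN + 1 = 8974.
SEQ of data segment i = (ISN + 1) + sum of payload sizes of segments 1..i-1.
Segment 1: SEQ = 8974, payload = 339 bytes
Segment 2: SEQ = 9313, payload = 878 bytes
Segment 3: SEQ = 10191, payload = 1136 bytes
SEQ of segment 3 = 8974 + 339 + 878 = 10191

10191


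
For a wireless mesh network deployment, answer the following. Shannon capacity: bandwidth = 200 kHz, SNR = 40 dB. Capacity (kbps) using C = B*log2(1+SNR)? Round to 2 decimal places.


Given: B = 200 kHz, SNR = 40 dB
SNR linear = 10^(40/10) = 10000
1 + SNR = 10001
log2(10001) = 13.2878566418
C = 200 * 1000 * 13.2878566418 = 2657571.3284 bps
C = 2657.571328 kbps -> 2657.57 kbps (2 dp)

2657.57


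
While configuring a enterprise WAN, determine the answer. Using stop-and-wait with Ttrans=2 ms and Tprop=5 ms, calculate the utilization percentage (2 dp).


Given: Ttrans = 2 ms, Tprop = 5 ms
RTT = 2 * Tprop = 2 * 5 = 10 ms
U = Ttrans / (Ttrans + RTT)
U = 2 / (2 + 10)
U = 2 / 12 = 0.166667
U% = 16.67%

16.67


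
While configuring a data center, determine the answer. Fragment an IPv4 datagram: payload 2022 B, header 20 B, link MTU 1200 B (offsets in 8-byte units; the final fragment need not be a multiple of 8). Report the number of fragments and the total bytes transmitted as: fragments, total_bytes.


Max data per non-final fragment = floor((MTU - header)/8)*8 = floor((1200 - 20)/8)*8 = floor(1180/8)*8 = 1176 B
Final fragment needs no 8-byte alignment: it can carry up to MTU - header = 1180 B
Non-final fragments needed = ceil((payload - 1180) / 1176) = ceil(842/1176) = ceil(0.7160) = 1
Number of fragments = 1 + 1 = 2
Fragment sizes (data): 1 * 1176 B + 846 B (last, 846 <= 1180 OK)
Total bytes sent = payload + n_frags * header = 2022 + 2*20 = 2022 + 40 = 2062 B

2, 2062


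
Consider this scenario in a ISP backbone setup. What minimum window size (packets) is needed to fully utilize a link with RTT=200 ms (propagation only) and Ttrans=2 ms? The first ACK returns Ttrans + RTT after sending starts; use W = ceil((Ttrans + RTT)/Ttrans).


Given: Ttrans = 2 ms, RTT = 200 ms (= 2 * Tprop, Tprop = 100 ms)
Time until first ACK returns = Ttrans + RTT = 2 + 200 = 202 ms
Need W * Ttrans >= Ttrans + RTT  ->  W >= (Ttrans + RTT) / Ttrans
(Ttrans + RTT) / Ttrans = 202 / 2 = 101
W_min = ceil(101) = 101

101


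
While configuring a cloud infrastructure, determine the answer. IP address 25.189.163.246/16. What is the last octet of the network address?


Given: IP = 25.189.163.246, prefix = /16
Subnet mask = 255.255.0.0
Last octet of IP: 246
Last octet of mask: 0
Network last octet = 246 AND 0 = 0

0


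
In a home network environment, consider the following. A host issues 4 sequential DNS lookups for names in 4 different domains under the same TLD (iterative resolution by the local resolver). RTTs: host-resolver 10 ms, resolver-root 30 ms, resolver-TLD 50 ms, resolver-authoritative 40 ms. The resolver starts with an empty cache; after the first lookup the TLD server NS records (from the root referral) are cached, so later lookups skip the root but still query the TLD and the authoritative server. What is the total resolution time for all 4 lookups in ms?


Lookup 1 (cold cache): local + root + TLD + auth = 10 + 30 + 50 + 40 = 130 ms
Lookups 2..4 (TLD NS cached -> skip root; new domain -> still ask TLD and auth): local + TLD + auth = 10 + 50 + 40 = 100 ms each
Remaining 3 lookups: 3 * 100 = 300 ms
Total = 130 + 300 = 430 ms

430


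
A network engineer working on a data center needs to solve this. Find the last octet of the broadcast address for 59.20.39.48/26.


Given: IP = 59.20.39.48, prefix = /26
Host bits = 32 - 26 = 6
Network last octet = 48 AND mask = 0
Host part size = 2^6 - 1 = 63
Broadcast last octet = 0 OR 63 = 63

63


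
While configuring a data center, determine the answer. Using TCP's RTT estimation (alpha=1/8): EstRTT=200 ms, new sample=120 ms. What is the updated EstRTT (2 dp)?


Given: EstRTT = 200 ms, SampleRTT = 120 ms, alpha = 1/8
New EstRTT = (1 - alpha) * EstRTT + alpha * SampleRTT
(7/8) * 200 = 175
(1/8) * 120 = 15
New EstRTT = 175 + 15 = 190 ms -> 190.00 ms (2 dp)

190.00


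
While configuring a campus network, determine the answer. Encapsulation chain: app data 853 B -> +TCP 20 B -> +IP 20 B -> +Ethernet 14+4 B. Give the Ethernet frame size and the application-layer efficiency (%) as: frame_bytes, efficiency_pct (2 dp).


TCP segment = 853 + 20 = 873 B
IP packet = 873 + 20 = 893 B
Ethernet frame = 893 + 14 + 4 = 911 B
Efficiency = app / frame = 853 / 911 = 0.936334 = 93.6334% -> 93.63% (2 dp)

911, 93.63


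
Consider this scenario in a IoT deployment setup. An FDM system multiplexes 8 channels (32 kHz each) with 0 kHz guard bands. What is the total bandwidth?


Given: 8 channels, 32 kHz each, guard = 0 kHz
Channel bandwidth = 8 * 32 = 256 kHz
Guard bands = 7 gaps * 0 kHz = 0 kHz
Total = 256 + 0 = 256 kHz

256


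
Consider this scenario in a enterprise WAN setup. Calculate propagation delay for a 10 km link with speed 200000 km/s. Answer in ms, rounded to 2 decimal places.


Given: distance = 10 km, speed = 200000 km/s
Delay = distance / speed = 10 / 200000 seconds
Delay in ms = 10 * 1000 / 200000
Delay = 0.0500 ms
Rounded to 2 dp = 0.05 ms

0.05


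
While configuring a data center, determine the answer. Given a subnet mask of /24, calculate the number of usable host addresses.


Given: subnet mask /24
Host bits = 32 - 24 = 8
Total addresses = 2^8 = 256
Usable hosts = 256 - 2 (network + broadcast) = 254

254


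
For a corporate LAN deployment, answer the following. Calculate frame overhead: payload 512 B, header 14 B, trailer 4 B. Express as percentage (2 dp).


Given: payload = 512 B, header = 14 B, trailer = 4 B
Overhead bytes = header + trailer = 14 + 4 = 18
Total frame = payload + overhead = 512 + 18 = 530
Overhead % = 18 / 530 * 100 = 3.3962% -> 3.40% (2 dp)

3.40


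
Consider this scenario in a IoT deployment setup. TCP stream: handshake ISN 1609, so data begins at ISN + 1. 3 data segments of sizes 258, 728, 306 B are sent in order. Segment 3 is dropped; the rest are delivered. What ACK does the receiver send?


SYN uses sequence number 1609; first data byte = ISN + 1 = 1610.
Segment 1: SEQ = 1610, len = 258 B, covers [1610, 1867]
Segment 2: SEQ = 1868, len = 728 B, covers [1868, 2595]
Segment 3: SEQ = 2596, len = 306 B, covers [2596, 2901] [LOST]
In-order data received: bytes [1610, 2595] (segments 1..2).
Segment 3 missing -> gap begins at byte 2596.
Cumulative ACK = next expected in-order byte = 1610 + 258 + 728 = 2596

2596


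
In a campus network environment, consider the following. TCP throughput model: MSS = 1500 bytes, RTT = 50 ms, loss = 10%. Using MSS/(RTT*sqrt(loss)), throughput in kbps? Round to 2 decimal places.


Given: MSS = 1500 bytes, RTT = 50 ms, loss = 10%
RTT in seconds = 50 / 1000 = 0.05
Loss rate = 10% = 0.1
sqrt(loss) = sqrt(0.1) = 0.316227766017
Throughput (bytes/s) = 1500 / (0.05 * 0.316227766017) = 94868.3298
Throughput (kbps) = 94868.3298 * 8 / 1000 = 758.946638 -> 758.95 kbps (2 dp)

758.95


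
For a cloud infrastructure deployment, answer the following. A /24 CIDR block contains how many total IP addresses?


Given: CIDR prefix /24
Host bits = 32 - 24 = 8
Total addresses = 2^8 = 256

256


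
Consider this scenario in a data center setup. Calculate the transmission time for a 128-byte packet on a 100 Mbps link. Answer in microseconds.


Given: packet = 128 bytes, bandwidth = 100 Mbps
Packet in bits = 128 * 8 = 1024 bits
Bandwidth = 100 * 10^6 = 100000000 bps
Time = 1024 / 100000000 seconds
Time in us = 1024 * 10^6 / 100000000 = 10.24

10.24


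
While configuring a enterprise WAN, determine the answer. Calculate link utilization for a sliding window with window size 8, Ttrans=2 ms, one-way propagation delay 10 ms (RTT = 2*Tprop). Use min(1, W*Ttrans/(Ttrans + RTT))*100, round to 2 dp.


Given: W = 8, Ttrans = 2 ms, RTT = 20 ms (= 2 * Tprop, Tprop = 10 ms)
Cycle time = Ttrans + RTT = 2 + 20 = 22 ms (first packet sent until its ACK returns)
W * Ttrans = 8 * 2 = 16 ms of sending per cycle
W * Ttrans / (Ttrans + RTT) = 16 / 22 = 0.727273
U = min(1, 0.727273) = 0.727273
U% = 72.73%

72.73


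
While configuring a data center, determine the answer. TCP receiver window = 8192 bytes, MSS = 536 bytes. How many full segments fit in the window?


Given: RWND = 8192 bytes, MSS = 536 bytes
Full segments = floor(RWND / MSS)
Full segments = floor(8192 / 536)
Full segments = floor(15.2836) = 15

15


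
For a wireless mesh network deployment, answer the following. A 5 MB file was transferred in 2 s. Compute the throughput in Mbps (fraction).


Given: file = 5 MB, time = 2 s
File in Mb = 5 * 8 = 40 Mb
Throughput = 40 / 2 Mbps
Throughput = 20 Mbps

20


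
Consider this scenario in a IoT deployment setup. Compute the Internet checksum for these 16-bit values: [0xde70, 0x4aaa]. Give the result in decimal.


Given words: [0xde70, 0x4aaa]
Step 1: Sum all words
Raw sum = 56944 + 19114 = 76058
Step 2: Fold carry: (10522 + 1) = 10523
One's complement = ~10523 & 0xFFFF = 55012

55012


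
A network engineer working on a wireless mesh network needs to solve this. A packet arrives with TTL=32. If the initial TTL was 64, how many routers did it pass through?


Given: initial TTL = 64, received TTL = 32
Hops = initial TTL - received TTL
Hops = 64 - 32 = 32

32


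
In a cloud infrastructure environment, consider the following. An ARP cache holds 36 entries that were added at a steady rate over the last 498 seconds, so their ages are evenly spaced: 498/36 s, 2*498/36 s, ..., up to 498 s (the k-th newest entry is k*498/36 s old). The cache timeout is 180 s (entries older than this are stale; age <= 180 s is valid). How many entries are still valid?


Ages are k * 498/36 s for k = 1..36 (spacing = 13.8333 s).
Entry k is valid iff k * 498/36 <= 180 iff k <= 36 * 180 / 498 = 13.0120
n_valid = floor(13.0120) = 13
(n_stale = 36 - 13 = 23)

13


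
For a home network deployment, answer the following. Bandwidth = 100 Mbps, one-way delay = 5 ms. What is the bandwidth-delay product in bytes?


Given: bandwidth = 100 Mbps, delay = 5 ms
BDP in bits = 100 * 10^6 * 5 / 1000
BDP in bits = 500000
BDP in bytes = 500000 / 8 = 62500

62500


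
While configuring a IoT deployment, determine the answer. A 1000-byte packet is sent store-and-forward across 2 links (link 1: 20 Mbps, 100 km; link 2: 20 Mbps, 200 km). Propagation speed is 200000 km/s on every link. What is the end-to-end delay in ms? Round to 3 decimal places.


Packet = 1000 bytes = 8000 bits. Store-and-forward: sum (t_trans + t_prop) per link.
Link 1: t_trans = 8000/(20*10^6) s = 0.4000 ms; t_prop = 100/200000 s = 0.5000 ms; subtotal = 0.9000 ms
Link 2: t_trans = 8000/(20*10^6) s = 0.4000 ms; t_prop = 200/200000 s = 1.0000 ms; subtotal = 1.4000 ms
End-to-end = 0.9000 + 1.4000 = 2.3000 ms -> 2.300 ms (3 dp)

2.300


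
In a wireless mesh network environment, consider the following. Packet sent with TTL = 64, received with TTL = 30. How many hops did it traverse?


Given: initial TTL = 64, received TTL = 30
Hops = initial TTL - received TTL
Hops = 64 - 30 = 34

34


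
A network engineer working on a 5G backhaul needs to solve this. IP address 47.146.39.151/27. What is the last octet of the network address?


Given: IP = 47.146.39.151, prefix = /27
Subnet mask = 255.255.255.224
Last octet of IP: 151
Last octet of mask: 224
Network last octet = 151 AND 224 = 128

128


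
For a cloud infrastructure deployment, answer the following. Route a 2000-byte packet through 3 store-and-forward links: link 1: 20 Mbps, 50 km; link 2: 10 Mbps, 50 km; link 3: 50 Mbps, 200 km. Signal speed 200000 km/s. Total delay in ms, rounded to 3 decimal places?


Packet = 2000 bytes = 16000 bits. Store-and-forward: sum (t_trans + t_prop) per link.
Link 1: t_trans = 16000/(20*10^6) s = 0.8000 ms; t_prop = 50/200000 s = 0.2500 ms; subtotal = 1.0500 ms
Link 2: t_trans = 16000/(10*10^6) s = 1.6000 ms; t_prop = 50/200000 s = 0.2500 ms; subtotal = 1.8500 ms
Link 3: t_trans = 16000/(50*10^6) s = 0.3200 ms; t_prop = 200/200000 s = 1.0000 ms; subtotal = 1.3200 ms
End-to-end = 1.0500 + 1.8500 + 1.3200 = 4.2200 ms -> 4.220 ms (3 dp)

4.220


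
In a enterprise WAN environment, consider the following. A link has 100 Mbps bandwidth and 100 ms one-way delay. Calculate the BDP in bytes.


Given: bandwidth = 100 Mbps, delay = 100 ms
BDP in bits = 100 * 10^6 * 100 / 1000
BDP in bits = 10000000
BDP in bytes = 10000000 / 8 = 1250000

1250000


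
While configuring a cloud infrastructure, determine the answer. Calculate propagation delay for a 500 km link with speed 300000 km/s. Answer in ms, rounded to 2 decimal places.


Given: distance = 500 km, speed = 300000 km/s
Delay = distance / speed = 500 / 300000 seconds
Delay in ms = 500 * 1000 / 300000
Delay = 1.6667 ms
Rounded to 2 dp = 1.67 ms

1.67


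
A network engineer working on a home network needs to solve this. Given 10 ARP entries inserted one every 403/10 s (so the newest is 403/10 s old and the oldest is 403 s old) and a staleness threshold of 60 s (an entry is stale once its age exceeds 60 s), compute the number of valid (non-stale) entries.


Ages are k * 403/10 s for k = 1..10 (spacing = 40.3000 s).
Entry k is valid iff k * 403/10 <= 60 iff k <= 10 * 60 / 403 = 1.4888
n_valid = floor(1.4888) = 1
(n_stale = 10 - 1 = 9)

1


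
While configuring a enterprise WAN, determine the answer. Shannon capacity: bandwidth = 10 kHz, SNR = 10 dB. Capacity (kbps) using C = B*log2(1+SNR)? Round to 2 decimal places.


Given: B = 10 kHz, SNR = 10 dB
SNR linear = 10^(10/10) = 10
1 + SNR = 11
log2(11) = 3.4594316186
C = 10 * 1000 * 3.4594316186 = 34594.3162 bps
C = 34.594316 kbps -> 34.59 kbps (2 dp)

34.59


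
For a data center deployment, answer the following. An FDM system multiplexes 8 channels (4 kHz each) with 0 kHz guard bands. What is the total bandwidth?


Given: 8 channels, 4 kHz each, guard = 0 kHz
Channel bandwidth = 8 * 4 = 32 kHz
Guard bands = 7 gaps * 0 kHz = 0 kHz
Total = 32 + 0 = 32 kHz

32


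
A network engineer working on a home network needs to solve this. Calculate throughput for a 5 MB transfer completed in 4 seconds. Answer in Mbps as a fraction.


Given: file = 5 MB, time = 4 s
File in Mb = 5 * 8 = 40 Mb
Throughput = 40 / 4 Mbps
Throughput = 10 Mbps

10


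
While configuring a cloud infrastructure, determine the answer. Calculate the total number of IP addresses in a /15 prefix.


Given: CIDR prefix /15
Host bits = 32 - 15 = 17
Total addresses = 2^17 = 131072

131072


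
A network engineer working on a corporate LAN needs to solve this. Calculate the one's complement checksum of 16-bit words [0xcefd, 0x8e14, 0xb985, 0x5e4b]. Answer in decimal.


Given words: [0xcefd, 0x8e14, 0xb985, 0x5e4b]
Step 1: Sum all words
Raw sum = 52989 + 36372 + 47493 + 24139 = 160993
Step 2: Fold carry: (29921 + 2) = 29923
One's complement = ~29923 & 0xFFFF = 35612

35612


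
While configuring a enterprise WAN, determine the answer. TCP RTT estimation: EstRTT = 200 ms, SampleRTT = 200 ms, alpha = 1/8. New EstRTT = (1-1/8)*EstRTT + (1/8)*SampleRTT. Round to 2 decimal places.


Given: EstRTT = 200 ms, SampleRTT = 200 ms, alpha = 1/8
New EstRTT = (1 - alpha) * EstRTT + alpha * SampleRTT
(7/8) * 200 = 175
(1/8) * 200 = 25
New EstRTT = 175 + 25 = 200 ms -> 200.00 ms (2 dp)

200.00


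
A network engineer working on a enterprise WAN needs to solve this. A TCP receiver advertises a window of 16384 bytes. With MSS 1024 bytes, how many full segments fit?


Given: RWND = 16384 bytes, MSS = 1024 bytes
Full segments = floor(RWND / MSS)
Full segments = floor(16384 / 1024)
Full segments = floor(16.0) = 16

16


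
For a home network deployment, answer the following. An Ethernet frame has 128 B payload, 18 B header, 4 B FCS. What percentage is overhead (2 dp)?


Given: payload = 128 B, header = 18 B, trailer = 4 B
Overhead bytes = header + trailer = 18 + 4 = 22
Total frame = payload + overhead = 128 + 22 = 150
Overhead % = 22 / 150 * 100 = 14.6667% -> 14.67% (2 dp)

14.67


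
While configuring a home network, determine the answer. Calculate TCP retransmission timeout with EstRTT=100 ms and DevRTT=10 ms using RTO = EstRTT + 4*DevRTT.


Given: EstRTT = 100 ms, DevRTT = 10 ms
Timeout = EstRTT + 4 * DevRTT
4 * DevRTT = 4 * 10 = 40
Timeout = 100 + 40 = 140 ms

140


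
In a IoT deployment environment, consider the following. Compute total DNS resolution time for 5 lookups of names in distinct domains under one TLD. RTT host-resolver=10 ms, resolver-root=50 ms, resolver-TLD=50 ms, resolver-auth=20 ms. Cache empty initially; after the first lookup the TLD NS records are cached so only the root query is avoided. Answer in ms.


Lookup 1 (cold cache): local + root + TLD + auth = 10 + 50 + 50 + 20 = 130 ms
Lookups 2..5 (TLD NS cached -> skip root; new domain -> still ask TLD and auth): local + TLD + auth = 10 + 50 + 20 = 80 ms each
Remaining 4 lookups: 4 * 80 = 320 ms
Total = 130 + 320 = 450 ms

450


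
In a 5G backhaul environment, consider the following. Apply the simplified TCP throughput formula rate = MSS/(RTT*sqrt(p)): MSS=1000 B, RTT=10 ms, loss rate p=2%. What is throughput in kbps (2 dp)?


Given: MSS = 1000 bytes, RTT = 10 ms, loss = 2%
RTT in seconds = 10 / 1000 = 0.01
Loss rate = 2% = 0.02
sqrt(loss) = sqrt(0.02) = 0.141421356237
Throughput (bytes/s) = 1000 / (0.01 * 0.141421356237) = 707106.7812
Throughput (kbps) = 707106.7812 * 8 / 1000 = 5656.854249 -> 5656.85 kbps (2 dp)

5656.85


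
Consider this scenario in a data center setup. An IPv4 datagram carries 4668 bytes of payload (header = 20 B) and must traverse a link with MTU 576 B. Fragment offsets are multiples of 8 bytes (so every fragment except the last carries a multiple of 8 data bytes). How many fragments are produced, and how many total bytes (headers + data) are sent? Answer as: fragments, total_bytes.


Max data per non-final fragment = floor((MTU - header)/8)*8 = floor((576 - 20)/8)*8 = floor(556/8)*8 = 552 B
Final fragment needs no 8-byte alignment: it can carry up to MTU - header = 556 B
Non-final fragments needed = ceil((payload - 556) / 552) = ceil(4112/552) = ceil(7.4493) = 8
Number of fragments = 8 + 1 = 9
Fragment sizes (data): 8 * 552 B + 252 B (last, 252 <= 556 OK)
Total bytes sent = payload + n_frags * header = 4668 + 9*20 = 4668 + 180 = 4848 B

9, 4848


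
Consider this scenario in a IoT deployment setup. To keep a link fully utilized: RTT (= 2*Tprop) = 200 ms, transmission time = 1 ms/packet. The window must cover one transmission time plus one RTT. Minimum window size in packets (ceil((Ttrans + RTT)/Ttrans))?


Given: Ttrans = 1 ms, RTT = 200 ms (= 2 * Tprop, Tprop = 100 ms)
Time until first ACK returns = Ttrans + RTT = 1 + 200 = 201 ms
Need W * Ttrans >= Ttrans + RTT  ->  W >= (Ttrans + RTT) / Ttrans
(Ttrans + RTT) / Ttrans = 201 / 1 = 201
W_min = ceil(201) = 201

201


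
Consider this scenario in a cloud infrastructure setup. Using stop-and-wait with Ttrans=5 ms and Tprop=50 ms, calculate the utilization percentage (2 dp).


Given: Ttrans = 5 ms, Tprop = 50 ms
RTT = 2 * Tprop = 2 * 50 = 100 ms
U = Ttrans / (Ttrans + RTT)
U = 5 / (5 + 100)
U = 5 / 105 = 0.047619
U% = 4.76%

4.76


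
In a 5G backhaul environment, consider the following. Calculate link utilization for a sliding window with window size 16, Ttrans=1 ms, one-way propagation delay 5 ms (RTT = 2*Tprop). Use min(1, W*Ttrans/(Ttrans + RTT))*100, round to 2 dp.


Given: W = 16, Ttrans = 1 ms, RTT = 10 ms (= 2 * Tprop, Tprop = 5 ms)
Cycle time = Ttrans + RTT = 1 + 10 = 11 ms (first packet sent until its ACK returns)
W * Ttrans = 16 * 1 = 16 ms of sending per cycle
W * Ttrans / (Ttrans + RTT) = 16 / 11 = 1.454545
U = min(1, 1.454545) = 1.000000
U% = 100.00%

100.00


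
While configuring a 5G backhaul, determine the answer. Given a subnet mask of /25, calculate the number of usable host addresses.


Given: subnet mask /25
Host bits = 32 - 25 = 7
Total addresses = 2^7 = 128
Usable hosts = 128 - 2 (network + broadcast) = 126

126


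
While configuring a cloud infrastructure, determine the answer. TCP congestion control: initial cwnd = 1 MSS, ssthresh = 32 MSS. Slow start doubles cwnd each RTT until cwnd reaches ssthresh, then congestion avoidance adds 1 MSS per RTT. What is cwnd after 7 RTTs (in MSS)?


RTT 0: cwnd = 1 MSS (initial)
RTT 1: cwnd = 2 MSS (slow start, doubled)
RTT 2: cwnd = 4 MSS (slow start, doubled)
RTT 3: cwnd = 8 MSS (slow start, doubled)
RTT 4: cwnd = 16 MSS (slow start, doubled)
RTT 5: cwnd = 32 MSS (slow start, doubled)
RTT 6: cwnd = 33 MSS (congestion avoidance, +1)
RTT 7: cwnd = 34 MSS (congestion avoidance, +1)

34
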